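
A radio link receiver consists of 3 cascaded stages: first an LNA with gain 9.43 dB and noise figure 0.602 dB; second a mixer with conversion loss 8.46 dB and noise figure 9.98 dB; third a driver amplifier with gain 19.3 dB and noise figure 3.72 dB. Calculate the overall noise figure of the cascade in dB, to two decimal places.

5.12 dB

Convert to linear (a loss of L dB is a gain of −L dB): F_i = 10^(NF_i/10), G_i = 10^(G_i,dB/10)
  Stage 1: F_1 = 10^(0.602/10) = 1.149, G_1 = 10^(9.43/10) = 8.770
  Stage 2: F_2 = 10^(9.98/10) = 9.954, G_2 = 10^(−8.46/10) = 0.1426
  Stage 3: F_3 = 10^(3.72/10) = 2.355, G_3 = 10^(19.3/10) = 85.11
Friis cascade:
  F = 1.149 + (9.954 − 1)/8.770 + (2.355 − 1)/1.250 = 3.253
NF = 10 log₁₀(3.253) = 5.12 dB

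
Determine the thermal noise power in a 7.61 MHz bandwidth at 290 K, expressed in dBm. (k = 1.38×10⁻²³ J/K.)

P_n = kTB = 1.38×10⁻²³ × 290 × 7.61×10⁶ = 3.05×10⁻¹⁴ W
In dBm: 10 log₁₀(3.05×10⁻¹⁴ / 10⁻³) = −105.2 dBm

−105.2 dBm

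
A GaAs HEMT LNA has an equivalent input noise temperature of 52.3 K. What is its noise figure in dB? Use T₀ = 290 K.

0.720 dB

F = 1 + T_e/T₀ = 1 + 52.3/290 = 1.18034
NF = 10 log₁₀(1.18034) = 0.720 dB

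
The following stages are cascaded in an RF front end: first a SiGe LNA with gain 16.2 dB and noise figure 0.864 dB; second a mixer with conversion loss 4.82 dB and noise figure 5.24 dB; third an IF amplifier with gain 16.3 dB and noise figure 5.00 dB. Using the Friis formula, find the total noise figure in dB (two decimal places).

Convert to linear (a loss of L dB is a gain of −L dB): F_i = 10^(NF_i/10), G_i = 10^(G_i,dB/10)
  Stage 1: F_1 = 10^(0.864/10) = 1.220, G_1 = 10^(16.2/10) = 41.69
  Stage 2: F_2 = 10^(5.24/10) = 3.342, G_2 = 10^(−4.82/10) = 0.3296
  Stage 3: F_3 = 10^(5.00/10) = 3.162, G_3 = 10^(16.3/10) = 42.66
Friis cascade:
  F = 1.220 + (3.342 − 1)/41.69 + (3.162 − 1)/13.74 = 1.434
NF = 10 log₁₀(1.434) = 1.56 dB

1.56 dB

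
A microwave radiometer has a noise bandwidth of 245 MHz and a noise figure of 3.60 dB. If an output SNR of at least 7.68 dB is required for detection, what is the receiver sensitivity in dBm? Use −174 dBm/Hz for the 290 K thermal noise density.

Sensitivity = −174 + 10 log₁₀(B) + NF + SNR_min
= −174 + 83.89 + 3.60 + 7.68
= −78.83 dBm → −78.8 dBm

−78.8 dBm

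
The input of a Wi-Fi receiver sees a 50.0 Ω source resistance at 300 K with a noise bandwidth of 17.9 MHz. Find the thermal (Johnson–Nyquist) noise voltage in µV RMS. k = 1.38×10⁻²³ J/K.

V_n = √(4kTRB)
4kTRB = 4 × 1.38×10⁻²³ × 300 × 5.00×10¹ × 1.79×10⁷ = 1.48×10⁻¹¹ V²
V_n = √(1.48×10⁻¹¹) = 3.85×10⁻⁶ V = 3.85 µV

3.85 µV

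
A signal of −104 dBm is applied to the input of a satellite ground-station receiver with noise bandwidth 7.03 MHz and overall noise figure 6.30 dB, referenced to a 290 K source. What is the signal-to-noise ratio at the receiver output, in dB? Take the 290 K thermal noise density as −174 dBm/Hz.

−4.8 dB

Noise floor: N = −174 + 10 log₁₀(B) + NF
10 log₁₀(7.03×10⁶) = 68.47 dB
N = −174 + 68.47 + 6.30 = −99.23 dBm
SNR = P_sig − N = −104 − (−99.23) = −4.77 dB → −4.8 dB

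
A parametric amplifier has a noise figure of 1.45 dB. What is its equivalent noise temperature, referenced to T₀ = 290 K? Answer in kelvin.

115 K

F = 10^(1.45/10) = 1.39637
T_e = (F − 1)·T₀ = (1.39637 − 1) × 290 = 115 K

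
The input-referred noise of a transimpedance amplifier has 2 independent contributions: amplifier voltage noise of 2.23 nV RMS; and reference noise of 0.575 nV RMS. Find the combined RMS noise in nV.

2.30 nV

Uncorrelated sources add in power (mean-square): V_tot = √(ΣV_i²)
V_tot = √[(2.23×10⁻⁹)² + (5.75×10⁻¹⁰)²] = 2.30×10⁻⁹ V = 2.30 nV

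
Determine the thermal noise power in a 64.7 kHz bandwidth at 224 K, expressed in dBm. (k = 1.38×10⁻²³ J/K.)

P_n = kTB = 1.38×10⁻²³ × 224 × 6.47×10⁴ = 2.00×10⁻¹⁶ W
In dBm: 10 log₁₀(2.00×10⁻¹⁶ / 10⁻³) = −127.0 dBm

−127.0 dBm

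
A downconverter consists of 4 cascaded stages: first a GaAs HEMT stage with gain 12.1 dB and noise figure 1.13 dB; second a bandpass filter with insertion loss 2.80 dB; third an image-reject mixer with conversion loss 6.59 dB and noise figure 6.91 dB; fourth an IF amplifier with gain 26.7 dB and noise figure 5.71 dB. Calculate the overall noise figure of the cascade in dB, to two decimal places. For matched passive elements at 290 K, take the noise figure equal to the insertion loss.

5.15 dB

Convert to linear (a loss of L dB is a gain of −L dB): F_i = 10^(NF_i/10), G_i = 10^(G_i,dB/10)
  Stage 1: F_1 = 10^(1.13/10) = 1.297, G_1 = 10^(12.1/10) = 16.22
  Stage 2: F_2 = 10^(2.80/10) = 1.905, G_2 = 10^(−2.80/10) = 0.5248
  Stage 3: F_3 = 10^(6.91/10) = 4.909, G_3 = 10^(−6.59/10) = 0.2193
  Stage 4: F_4 = 10^(5.71/10) = 3.724, G_4 = 10^(26.7/10) = 467.7
Friis cascade:
  F = 1.297 + (1.905 − 1)/16.22 + (4.909 − 1)/8.511 + (3.724 − 1)/1.866 = 3.272
NF = 10 log₁₀(3.272) = 5.15 dB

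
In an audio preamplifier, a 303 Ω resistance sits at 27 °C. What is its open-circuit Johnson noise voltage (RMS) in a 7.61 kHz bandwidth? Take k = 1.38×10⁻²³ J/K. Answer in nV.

195 nV

T = 27 °C + 273.15 = 300.15 K
V_n = √(4kTRB)
4kTRB = 4 × 1.38×10⁻²³ × 300.15 × 3.03×10² × 7.61×10³ = 3.82×10⁻¹⁴ V²
V_n = √(3.82×10⁻¹⁴) = 1.95×10⁻⁷ V = 195 nV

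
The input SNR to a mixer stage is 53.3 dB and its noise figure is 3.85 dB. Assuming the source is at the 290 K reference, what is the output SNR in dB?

49.45 dB

By definition F = SNR_in/SNR_out, so in dB: SNR_out = SNR_in − NF
SNR_out = 53.3 − 3.85 = 49.45 dB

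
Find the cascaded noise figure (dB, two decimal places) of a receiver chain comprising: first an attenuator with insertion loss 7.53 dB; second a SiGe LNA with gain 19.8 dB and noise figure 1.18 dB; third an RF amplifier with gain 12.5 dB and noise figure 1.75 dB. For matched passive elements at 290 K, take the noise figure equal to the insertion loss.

8.73 dB

Convert to linear (a loss of L dB is a gain of −L dB): F_i = 10^(NF_i/10), G_i = 10^(G_i,dB/10)
  Stage 1: F_1 = 10^(7.53/10) = 5.662, G_1 = 10^(−7.53/10) = 0.1766
  Stage 2: F_2 = 10^(1.18/10) = 1.312, G_2 = 10^(19.8/10) = 95.50
  Stage 3: F_3 = 10^(1.75/10) = 1.496, G_3 = 10^(12.5/10) = 17.78
Friis cascade:
  F = 5.662 + (1.312 − 1)/0.1766 + (1.496 − 1)/16.87 = 7.460
NF = 10 log₁₀(7.460) = 8.73 dB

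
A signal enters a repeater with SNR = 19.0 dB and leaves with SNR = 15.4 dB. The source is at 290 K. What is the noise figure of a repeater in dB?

NF (dB) = SNR_in(dB) − SNR_out(dB) when the source is at T₀
NF = 19.0 − 15.4 = 3.6 dB

3.6 dB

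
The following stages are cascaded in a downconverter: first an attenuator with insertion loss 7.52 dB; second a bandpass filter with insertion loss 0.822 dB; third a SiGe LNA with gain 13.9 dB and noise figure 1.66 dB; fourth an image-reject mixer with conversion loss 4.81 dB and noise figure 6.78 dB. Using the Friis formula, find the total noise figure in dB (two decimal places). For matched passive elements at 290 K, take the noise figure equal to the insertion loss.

10.43 dB

Convert to linear (a loss of L dB is a gain of −L dB): F_i = 10^(NF_i/10), G_i = 10^(G_i,dB/10)
  Stage 1: F_1 = 10^(7.52/10) = 5.649, G_1 = 10^(−7.52/10) = 0.1770
  Stage 2: F_2 = 10^(0.822/10) = 1.208, G_2 = 10^(−0.822/10) = 0.8276
  Stage 3: F_3 = 10^(1.66/10) = 1.466, G_3 = 10^(13.9/10) = 24.55
  Stage 4: F_4 = 10^(6.78/10) = 4.764, G_4 = 10^(−4.81/10) = 0.3304
Friis cascade:
  F = 5.649 + (1.208 − 1)/0.1770 + (1.466 − 1)/0.1465 + (4.764 − 1)/3.596 = 11.05
NF = 10 log₁₀(11.05) = 10.43 dB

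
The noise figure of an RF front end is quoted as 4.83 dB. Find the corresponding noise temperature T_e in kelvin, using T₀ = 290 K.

592 K

F = 10^(4.83/10) = 3.04089
T_e = (F − 1)·T₀ = (3.04089 − 1) × 290 = 592 K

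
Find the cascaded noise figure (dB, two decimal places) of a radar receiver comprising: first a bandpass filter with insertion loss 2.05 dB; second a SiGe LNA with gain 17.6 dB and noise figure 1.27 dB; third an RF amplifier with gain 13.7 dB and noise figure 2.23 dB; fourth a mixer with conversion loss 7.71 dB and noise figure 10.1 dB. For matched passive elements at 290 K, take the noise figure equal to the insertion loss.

3.38 dB

Convert to linear (a loss of L dB is a gain of −L dB): F_i = 10^(NF_i/10), G_i = 10^(G_i,dB/10)
  Stage 1: F_1 = 10^(2.05/10) = 1.603, G_1 = 10^(−2.05/10) = 0.6237
  Stage 2: F_2 = 10^(1.27/10) = 1.340, G_2 = 10^(17.6/10) = 57.54
  Stage 3: F_3 = 10^(2.23/10) = 1.671, G_3 = 10^(13.7/10) = 23.44
  Stage 4: F_4 = 10^(10.1/10) = 10.23, G_4 = 10^(−7.71/10) = 0.1694
Friis cascade:
  F = 1.603 + (1.340 − 1)/0.6237 + (1.671 − 1)/35.89 + (10.23 − 1)/841.4 = 2.178
NF = 10 log₁₀(2.178) = 3.38 dB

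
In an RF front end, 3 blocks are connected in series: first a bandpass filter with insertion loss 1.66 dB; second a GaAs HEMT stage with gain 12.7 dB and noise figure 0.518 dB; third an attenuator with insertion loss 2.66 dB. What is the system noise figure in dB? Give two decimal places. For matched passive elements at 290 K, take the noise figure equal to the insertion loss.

2.35 dB

Convert to linear (a loss of L dB is a gain of −L dB): F_i = 10^(NF_i/10), G_i = 10^(G_i,dB/10)
  Stage 1: F_1 = 10^(1.66/10) = 1.466, G_1 = 10^(−1.66/10) = 0.6823
  Stage 2: F_2 = 10^(0.518/10) = 1.127, G_2 = 10^(12.7/10) = 18.62
  Stage 3: F_3 = 10^(2.66/10) = 1.845, G_3 = 10^(−2.66/10) = 0.5420
Friis cascade:
  F = 1.466 + (1.127 − 1)/0.6823 + (1.845 − 1)/12.71 = 1.718
NF = 10 log₁₀(1.718) = 2.35 dB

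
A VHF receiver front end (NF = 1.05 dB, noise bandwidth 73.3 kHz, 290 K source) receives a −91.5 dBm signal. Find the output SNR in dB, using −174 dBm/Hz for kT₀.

Noise floor: N = −174 + 10 log₁₀(B) + NF
10 log₁₀(7.33×10⁴) = 48.65 dB
N = −174 + 48.65 + 1.05 = −124.30 dBm
SNR = P_sig − N = −91.5 − (−124.30) = 32.80 dB → 32.8 dB

32.8 dB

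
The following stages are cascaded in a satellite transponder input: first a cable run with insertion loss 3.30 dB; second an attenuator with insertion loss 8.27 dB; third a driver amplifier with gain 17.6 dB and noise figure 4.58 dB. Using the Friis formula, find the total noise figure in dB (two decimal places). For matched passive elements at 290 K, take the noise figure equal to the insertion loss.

Convert to linear (a loss of L dB is a gain of −L dB): F_i = 10^(NF_i/10), G_i = 10^(G_i,dB/10)
  Stage 1: F_1 = 10^(3.30/10) = 2.138, G_1 = 10^(−3.30/10) = 0.4677
  Stage 2: F_2 = 10^(8.27/10) = 6.714, G_2 = 10^(−8.27/10) = 0.1489
  Stage 3: F_3 = 10^(4.58/10) = 2.871, G_3 = 10^(17.6/10) = 57.54
Friis cascade:
  F = 2.138 + (6.714 − 1)/0.4677 + (2.871 − 1)/0.06966 = 41.21
NF = 10 log₁₀(41.21) = 16.15 dB

16.15 dB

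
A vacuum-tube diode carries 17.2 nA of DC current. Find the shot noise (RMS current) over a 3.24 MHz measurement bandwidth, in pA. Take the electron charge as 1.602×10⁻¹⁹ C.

I_n = √(2qI·B)
2qI·B = 2 × 1.602×10⁻¹⁹ × 1.72×10⁻⁸ × 3.24×10⁶ = 1.79×10⁻²⁰ A²
I_n = √(1.79×10⁻²⁰) = 1.34×10⁻¹⁰ A = 134 pA

134 pA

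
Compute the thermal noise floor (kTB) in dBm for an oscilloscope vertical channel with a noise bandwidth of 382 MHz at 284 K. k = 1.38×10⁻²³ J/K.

−88.2 dBm

P_n = kTB = 1.38×10⁻²³ × 284 × 3.82×10⁸ = 1.50×10⁻¹² W
In dBm: 10 log₁₀(1.50×10⁻¹² / 10⁻³) = −88.2 dBm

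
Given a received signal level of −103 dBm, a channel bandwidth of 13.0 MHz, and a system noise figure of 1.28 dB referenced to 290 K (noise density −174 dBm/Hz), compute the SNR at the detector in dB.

−1.4 dB

Noise floor: N = −174 + 10 log₁₀(B) + NF
10 log₁₀(1.30×10⁷) = 71.14 dB
N = −174 + 71.14 + 1.28 = −101.58 dBm
SNR = P_sig − N = −103 − (−101.58) = −1.42 dB → −1.4 dB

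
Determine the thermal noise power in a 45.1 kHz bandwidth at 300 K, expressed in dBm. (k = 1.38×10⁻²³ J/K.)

−127.3 dBm

P_n = kTB = 1.38×10⁻²³ × 300 × 4.51×10⁴ = 1.87×10⁻¹⁶ W
In dBm: 10 log₁₀(1.87×10⁻¹⁶ / 10⁻³) = −127.3 dBm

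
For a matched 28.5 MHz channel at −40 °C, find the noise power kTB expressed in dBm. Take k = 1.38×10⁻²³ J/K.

T = −40 °C + 273.15 = 233.15 K
P_n = kTB = 1.38×10⁻²³ × 233.15 × 2.85×10⁷ = 9.17×10⁻¹⁴ W
In dBm: 10 log₁₀(9.17×10⁻¹⁴ / 10⁻³) = −100.4 dBm

−100.4 dBm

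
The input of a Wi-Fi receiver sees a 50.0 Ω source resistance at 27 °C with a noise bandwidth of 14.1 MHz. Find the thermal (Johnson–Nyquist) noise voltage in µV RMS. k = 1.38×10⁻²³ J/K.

T = 27 °C + 273.15 = 300.15 K
V_n = √(4kTRB)
4kTRB = 4 × 1.38×10⁻²³ × 300.15 × 5.00×10¹ × 1.41×10⁷ = 1.17×10⁻¹¹ V²
V_n = √(1.17×10⁻¹¹) = 3.42×10⁻⁶ V = 3.42 µV

3.42 µV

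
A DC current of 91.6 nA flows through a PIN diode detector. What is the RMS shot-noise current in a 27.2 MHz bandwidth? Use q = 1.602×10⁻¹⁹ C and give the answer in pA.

I_n = √(2qI·B)
2qI·B = 2 × 1.602×10⁻¹⁹ × 9.16×10⁻⁸ × 2.72×10⁷ = 7.98×10⁻¹⁹ A²
I_n = √(7.98×10⁻¹⁹) = 8.93×10⁻¹⁰ A = 893 pA

893 pA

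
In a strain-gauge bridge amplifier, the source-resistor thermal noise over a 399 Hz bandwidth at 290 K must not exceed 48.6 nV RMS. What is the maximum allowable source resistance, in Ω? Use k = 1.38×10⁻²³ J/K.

370 Ω

Johnson–Nyquist: V_n = √(4kTRB) ⇒ R = V_n² / (4kTB)
4kTB = 4 × 1.38×10⁻²³ × 290 × 3.99×10² = 6.39×10⁻¹⁸
R = (4.86×10⁻⁸)² / 6.39×10⁻¹⁸ = 3.70×10² Ω = 370 Ω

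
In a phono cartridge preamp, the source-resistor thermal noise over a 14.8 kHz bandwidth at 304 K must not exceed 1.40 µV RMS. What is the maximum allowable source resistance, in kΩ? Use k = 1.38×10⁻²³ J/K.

Johnson–Nyquist: V_n = √(4kTRB) ⇒ R = V_n² / (4kTB)
4kTB = 4 × 1.38×10⁻²³ × 304 × 1.48×10⁴ = 2.48×10⁻¹⁶
R = (1.40×10⁻⁶)² / 2.48×10⁻¹⁶ = 7.89×10³ Ω = 7.89 kΩ

7.89 kΩ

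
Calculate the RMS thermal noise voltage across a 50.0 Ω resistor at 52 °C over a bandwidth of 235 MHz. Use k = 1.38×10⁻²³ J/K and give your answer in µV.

T = 52 °C + 273.15 = 325.15 K
V_n = √(4kTRB)
4kTRB = 4 × 1.38×10⁻²³ × 325.15 × 5.00×10¹ × 2.35×10⁸ = 2.11×10⁻¹⁰ V²
V_n = √(2.11×10⁻¹⁰) = 1.45×10⁻⁵ V = 14.5 µV

14.5 µV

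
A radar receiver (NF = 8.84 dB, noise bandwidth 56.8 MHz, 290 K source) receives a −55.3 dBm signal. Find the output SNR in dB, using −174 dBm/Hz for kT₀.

32.3 dB

Noise floor: N = −174 + 10 log₁₀(B) + NF
10 log₁₀(5.68×10⁷) = 77.54 dB
N = −174 + 77.54 + 8.84 = −87.62 dBm
SNR = P_sig − N = −55.3 − (−87.62) = 32.32 dB → 32.3 dB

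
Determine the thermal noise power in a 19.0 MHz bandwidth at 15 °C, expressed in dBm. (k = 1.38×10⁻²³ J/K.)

T = 15 °C + 273.15 = 288.15 K
P_n = kTB = 1.38×10⁻²³ × 288.15 × 1.90×10⁷ = 7.56×10⁻¹⁴ W
In dBm: 10 log₁₀(7.56×10⁻¹⁴ / 10⁻³) = −101.2 dBm

−101.2 dBm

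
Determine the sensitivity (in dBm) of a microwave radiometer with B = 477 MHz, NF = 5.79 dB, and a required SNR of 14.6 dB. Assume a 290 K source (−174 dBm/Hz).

Sensitivity = −174 + 10 log₁₀(B) + NF + SNR_min
= −174 + 86.79 + 5.79 + 14.6
= −66.82 dBm → −66.8 dBm

−66.8 dBm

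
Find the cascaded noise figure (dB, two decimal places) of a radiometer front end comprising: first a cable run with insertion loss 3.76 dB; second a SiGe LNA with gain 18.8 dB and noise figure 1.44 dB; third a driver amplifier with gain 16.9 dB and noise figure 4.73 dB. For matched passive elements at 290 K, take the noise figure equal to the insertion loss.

Convert to linear (a loss of L dB is a gain of −L dB): F_i = 10^(NF_i/10), G_i = 10^(G_i,dB/10)
  Stage 1: F_1 = 10^(3.76/10) = 2.377, G_1 = 10^(−3.76/10) = 0.4207
  Stage 2: F_2 = 10^(1.44/10) = 1.393, G_2 = 10^(18.8/10) = 75.86
  Stage 3: F_3 = 10^(4.73/10) = 2.972, G_3 = 10^(16.9/10) = 48.98
Friis cascade:
  F = 2.377 + (1.393 − 1)/0.4207 + (2.972 − 1)/31.92 = 3.373
NF = 10 log₁₀(3.373) = 5.28 dB

5.28 dB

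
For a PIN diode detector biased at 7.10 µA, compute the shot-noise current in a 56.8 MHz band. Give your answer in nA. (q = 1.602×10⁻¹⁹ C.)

I_n = √(2qI·B)
2qI·B = 2 × 1.602×10⁻¹⁹ × 7.10×10⁻⁶ × 5.68×10⁷ = 1.29×10⁻¹⁶ A²
I_n = √(1.29×10⁻¹⁶) = 1.14×10⁻⁸ A = 11.4 nA

11.4 nA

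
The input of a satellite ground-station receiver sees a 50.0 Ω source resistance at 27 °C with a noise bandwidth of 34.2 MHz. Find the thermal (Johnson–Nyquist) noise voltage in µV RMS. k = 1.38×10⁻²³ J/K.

5.32 µV

T = 27 °C + 273.15 = 300.15 K
V_n = √(4kTRB)
4kTRB = 4 × 1.38×10⁻²³ × 300.15 × 5.00×10¹ × 3.42×10⁷ = 2.83×10⁻¹¹ V²
V_n = √(2.83×10⁻¹¹) = 5.32×10⁻⁶ V = 5.32 µV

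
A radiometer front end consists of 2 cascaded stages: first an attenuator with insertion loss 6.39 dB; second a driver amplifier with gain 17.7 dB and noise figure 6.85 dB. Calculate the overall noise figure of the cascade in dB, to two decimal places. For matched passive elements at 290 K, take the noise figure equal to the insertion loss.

Convert to linear (a loss of L dB is a gain of −L dB): F_i = 10^(NF_i/10), G_i = 10^(G_i,dB/10)
  Stage 1: F_1 = 10^(6.39/10) = 4.355, G_1 = 10^(−6.39/10) = 0.2296
  Stage 2: F_2 = 10^(6.85/10) = 4.842, G_2 = 10^(17.7/10) = 58.88
Friis cascade:
  F = 4.355 + (4.842 − 1)/0.2296 = 21.09
NF = 10 log₁₀(21.09) = 13.24 dB

13.24 dB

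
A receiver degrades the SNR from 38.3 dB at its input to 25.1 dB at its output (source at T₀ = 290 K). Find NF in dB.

13.2 dB

NF (dB) = SNR_in(dB) − SNR_out(dB) when the source is at T₀
NF = 38.3 − 25.1 = 13.2 dB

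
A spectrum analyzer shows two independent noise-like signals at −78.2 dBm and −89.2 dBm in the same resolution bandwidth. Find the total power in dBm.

Convert to linear, add, convert back:
P₁ = 1.51×10⁻¹¹ W, P₂ = 1.20×10⁻¹² W
P_tot = 1.63×10⁻¹¹ W → 10 log₁₀(P_tot / 10⁻³) = −77.9 dBm

−77.9 dBm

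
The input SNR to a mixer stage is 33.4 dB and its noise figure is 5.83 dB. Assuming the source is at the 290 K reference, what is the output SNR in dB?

27.57 dB

By definition F = SNR_in/SNR_out, so in dB: SNR_out = SNR_in − NF
SNR_out = 33.4 − 5.83 = 27.57 dB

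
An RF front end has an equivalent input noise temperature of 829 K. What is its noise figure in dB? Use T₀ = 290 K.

F = 1 + T_e/T₀ = 1 + 829/290 = 3.85862
NF = 10 log₁₀(3.85862) = 5.86 dB

5.86 dB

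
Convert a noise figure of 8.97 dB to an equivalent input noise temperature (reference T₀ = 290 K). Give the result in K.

F = 10^(8.97/10) = 7.8886
T_e = (F − 1)·T₀ = (7.8886 − 1) × 290 = 1998 K

1998 K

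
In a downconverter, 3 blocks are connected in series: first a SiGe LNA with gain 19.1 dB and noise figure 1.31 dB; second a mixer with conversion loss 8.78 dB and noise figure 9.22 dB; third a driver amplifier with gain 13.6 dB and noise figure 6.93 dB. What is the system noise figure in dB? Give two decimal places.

2.57 dB

Convert to linear (a loss of L dB is a gain of −L dB): F_i = 10^(NF_i/10), G_i = 10^(G_i,dB/10)
  Stage 1: F_1 = 10^(1.31/10) = 1.352, G_1 = 10^(19.1/10) = 81.28
  Stage 2: F_2 = 10^(9.22/10) = 8.356, G_2 = 10^(−8.78/10) = 0.1324
  Stage 3: F_3 = 10^(6.93/10) = 4.932, G_3 = 10^(13.6/10) = 22.91
Friis cascade:
  F = 1.352 + (8.356 − 1)/81.28 + (4.932 − 1)/10.76 = 1.808
NF = 10 log₁₀(1.808) = 2.57 dB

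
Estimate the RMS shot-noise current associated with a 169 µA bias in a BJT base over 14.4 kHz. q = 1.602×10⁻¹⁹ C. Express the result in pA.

883 pA

I_n = √(2qI·B)
2qI·B = 2 × 1.602×10⁻¹⁹ × 1.69×10⁻⁴ × 1.44×10⁴ = 7.80×10⁻¹⁹ A²
I_n = √(7.80×10⁻¹⁹) = 8.83×10⁻¹⁰ A = 883 pA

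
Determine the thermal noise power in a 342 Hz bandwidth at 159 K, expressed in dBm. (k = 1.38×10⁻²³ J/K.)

−151.2 dBm

P_n = kTB = 1.38×10⁻²³ × 159 × 3.42×10² = 7.50×10⁻¹⁹ W
In dBm: 10 log₁₀(7.50×10⁻¹⁹ / 10⁻³) = −151.2 dBm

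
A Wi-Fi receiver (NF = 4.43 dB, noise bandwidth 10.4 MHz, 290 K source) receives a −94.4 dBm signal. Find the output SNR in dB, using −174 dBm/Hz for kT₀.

Noise floor: N = −174 + 10 log₁₀(B) + NF
10 log₁₀(1.04×10⁷) = 70.17 dB
N = −174 + 70.17 + 4.43 = −99.40 dBm
SNR = P_sig − N = −94.4 − (−99.40) = 5.00 dB → 5.0 dB

5.0 dB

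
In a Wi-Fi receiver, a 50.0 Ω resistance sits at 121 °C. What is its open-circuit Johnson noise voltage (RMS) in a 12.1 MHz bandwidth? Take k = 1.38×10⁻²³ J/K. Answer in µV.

3.63 µV

T = 121 °C + 273.15 = 394.15 K
V_n = √(4kTRB)
4kTRB = 4 × 1.38×10⁻²³ × 394.15 × 5.00×10¹ × 1.21×10⁷ = 1.32×10⁻¹¹ V²
V_n = √(1.32×10⁻¹¹) = 3.63×10⁻⁶ V = 3.63 µV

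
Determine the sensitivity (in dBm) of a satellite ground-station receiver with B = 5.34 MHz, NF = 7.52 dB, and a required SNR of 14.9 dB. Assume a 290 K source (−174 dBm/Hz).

−84.3 dBm

Sensitivity = −174 + 10 log₁₀(B) + NF + SNR_min
= −174 + 67.28 + 7.52 + 14.9
= −84.30 dBm → −84.3 dBm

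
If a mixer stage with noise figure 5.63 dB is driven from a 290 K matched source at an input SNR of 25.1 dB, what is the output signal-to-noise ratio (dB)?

By definition F = SNR_in/SNR_out, so in dB: SNR_out = SNR_in − NF
SNR_out = 25.1 − 5.63 = 19.47 dB

19.47 dB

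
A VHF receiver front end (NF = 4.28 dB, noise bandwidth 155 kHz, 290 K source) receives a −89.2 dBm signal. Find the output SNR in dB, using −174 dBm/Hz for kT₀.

Noise floor: N = −174 + 10 log₁₀(B) + NF
10 log₁₀(1.55×10⁵) = 51.9 dB
N = −174 + 51.9 + 4.28 = −117.82 dBm
SNR = P_sig − N = −89.2 − (−117.82) = 28.62 dB → 28.6 dB

28.6 dB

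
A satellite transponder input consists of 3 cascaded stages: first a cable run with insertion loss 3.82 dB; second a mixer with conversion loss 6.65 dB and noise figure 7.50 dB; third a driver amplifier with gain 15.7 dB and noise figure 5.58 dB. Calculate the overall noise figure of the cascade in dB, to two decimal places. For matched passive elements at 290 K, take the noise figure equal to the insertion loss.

Convert to linear (a loss of L dB is a gain of −L dB): F_i = 10^(NF_i/10), G_i = 10^(G_i,dB/10)
  Stage 1: F_1 = 10^(3.82/10) = 2.410, G_1 = 10^(−3.82/10) = 0.4150
  Stage 2: F_2 = 10^(7.50/10) = 5.623, G_2 = 10^(−6.65/10) = 0.2163
  Stage 3: F_3 = 10^(5.58/10) = 3.614, G_3 = 10^(15.7/10) = 37.15
Friis cascade:
  F = 2.410 + (5.623 − 1)/0.4150 + (3.614 − 1)/0.08974 = 42.68
NF = 10 log₁₀(42.68) = 16.30 dB

16.30 dB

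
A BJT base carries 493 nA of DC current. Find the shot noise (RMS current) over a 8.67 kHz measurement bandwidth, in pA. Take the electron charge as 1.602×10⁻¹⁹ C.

37.0 pA

I_n = √(2qI·B)
2qI·B = 2 × 1.602×10⁻¹⁹ × 4.93×10⁻⁷ × 8.67×10³ = 1.37×10⁻²¹ A²
I_n = √(1.37×10⁻²¹) = 3.70×10⁻¹¹ A = 37.0 pA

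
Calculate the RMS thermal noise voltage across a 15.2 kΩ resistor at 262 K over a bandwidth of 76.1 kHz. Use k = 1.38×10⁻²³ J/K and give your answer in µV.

4.09 µV

V_n = √(4kTRB)
4kTRB = 4 × 1.38×10⁻²³ × 262 × 1.52×10⁴ × 7.61×10⁴ = 1.67×10⁻¹¹ V²
V_n = √(1.67×10⁻¹¹) = 4.09×10⁻⁶ V = 4.09 µV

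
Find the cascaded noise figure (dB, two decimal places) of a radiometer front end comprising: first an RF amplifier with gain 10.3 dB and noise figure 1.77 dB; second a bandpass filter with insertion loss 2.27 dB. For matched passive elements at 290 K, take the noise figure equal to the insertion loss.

Convert to linear (a loss of L dB is a gain of −L dB): F_i = 10^(NF_i/10), G_i = 10^(G_i,dB/10)
  Stage 1: F_1 = 10^(1.77/10) = 1.503, G_1 = 10^(10.3/10) = 10.72
  Stage 2: F_2 = 10^(2.27/10) = 1.687, G_2 = 10^(−2.27/10) = 0.5929
Friis cascade:
  F = 1.503 + (1.687 − 1)/10.72 = 1.567
NF = 10 log₁₀(1.567) = 1.95 dB

1.95 dB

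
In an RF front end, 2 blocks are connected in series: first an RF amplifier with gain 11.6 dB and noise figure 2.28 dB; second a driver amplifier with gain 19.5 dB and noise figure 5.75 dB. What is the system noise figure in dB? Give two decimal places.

Convert to linear (a loss of L dB is a gain of −L dB): F_i = 10^(NF_i/10), G_i = 10^(G_i,dB/10)
  Stage 1: F_1 = 10^(2.28/10) = 1.690, G_1 = 10^(11.6/10) = 14.45
  Stage 2: F_2 = 10^(5.75/10) = 3.758, G_2 = 10^(19.5/10) = 89.13
Friis cascade:
  F = 1.690 + (3.758 − 1)/14.45 = 1.881
NF = 10 log₁₀(1.881) = 2.74 dB

2.74 dB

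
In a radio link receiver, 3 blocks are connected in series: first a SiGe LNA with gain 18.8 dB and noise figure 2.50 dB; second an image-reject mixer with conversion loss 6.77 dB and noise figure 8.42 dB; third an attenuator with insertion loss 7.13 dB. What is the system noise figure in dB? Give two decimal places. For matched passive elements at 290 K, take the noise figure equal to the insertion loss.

3.26 dB

Convert to linear (a loss of L dB is a gain of −L dB): F_i = 10^(NF_i/10), G_i = 10^(G_i,dB/10)
  Stage 1: F_1 = 10^(2.50/10) = 1.778, G_1 = 10^(18.8/10) = 75.86
  Stage 2: F_2 = 10^(8.42/10) = 6.950, G_2 = 10^(−6.77/10) = 0.2104
  Stage 3: F_3 = 10^(7.13/10) = 5.164, G_3 = 10^(−7.13/10) = 0.1936
Friis cascade:
  F = 1.778 + (6.950 − 1)/75.86 + (5.164 − 1)/15.96 = 2.118
NF = 10 log₁₀(2.118) = 3.26 dB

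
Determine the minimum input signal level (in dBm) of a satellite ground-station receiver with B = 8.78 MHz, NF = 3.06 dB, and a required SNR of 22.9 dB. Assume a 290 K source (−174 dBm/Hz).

−78.6 dBm

Sensitivity = −174 + 10 log₁₀(B) + NF + SNR_min
= −174 + 69.43 + 3.06 + 22.9
= −78.61 dBm → −78.6 dBm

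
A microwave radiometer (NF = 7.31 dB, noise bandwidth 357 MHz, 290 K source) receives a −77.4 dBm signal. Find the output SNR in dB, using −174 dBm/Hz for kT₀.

3.8 dB

Noise floor: N = −174 + 10 log₁₀(B) + NF
10 log₁₀(3.57×10⁸) = 85.53 dB
N = −174 + 85.53 + 7.31 = −81.16 dBm
SNR = P_sig − N = −77.4 − (−81.16) = 3.76 dB → 3.8 dB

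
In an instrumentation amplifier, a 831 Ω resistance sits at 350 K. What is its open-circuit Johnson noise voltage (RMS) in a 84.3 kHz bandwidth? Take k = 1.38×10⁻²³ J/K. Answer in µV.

1.16 µV

V_n = √(4kTRB)
4kTRB = 4 × 1.38×10⁻²³ × 350 × 8.31×10² × 8.43×10⁴ = 1.35×10⁻¹² V²
V_n = √(1.35×10⁻¹²) = 1.16×10⁻⁶ V = 1.16 µV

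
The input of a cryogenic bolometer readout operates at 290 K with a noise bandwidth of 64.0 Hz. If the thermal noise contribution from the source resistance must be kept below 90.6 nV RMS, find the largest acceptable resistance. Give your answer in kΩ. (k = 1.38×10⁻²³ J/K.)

Johnson–Nyquist: V_n = √(4kTRB) ⇒ R = V_n² / (4kTB)
4kTB = 4 × 1.38×10⁻²³ × 290 × 6.40×10¹ = 1.02×10⁻¹⁸
R = (9.06×10⁻⁸)² / 1.02×10⁻¹⁸ = 8.01×10³ Ω = 8.01 kΩ

8.01 kΩ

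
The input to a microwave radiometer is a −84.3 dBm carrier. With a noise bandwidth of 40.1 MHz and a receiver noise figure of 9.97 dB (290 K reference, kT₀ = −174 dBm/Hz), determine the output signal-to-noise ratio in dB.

Noise floor: N = −174 + 10 log₁₀(B) + NF
10 log₁₀(4.01×10⁷) = 76.03 dB
N = −174 + 76.03 + 9.97 = −88.00 dBm
SNR = P_sig − N = −84.3 − (−88.00) = 3.70 dB → 3.7 dB

3.7 dB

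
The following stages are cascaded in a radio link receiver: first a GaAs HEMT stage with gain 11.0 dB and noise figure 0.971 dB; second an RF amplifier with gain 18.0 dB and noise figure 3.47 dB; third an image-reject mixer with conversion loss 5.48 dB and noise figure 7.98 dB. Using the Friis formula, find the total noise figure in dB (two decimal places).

1.32 dB

Convert to linear (a loss of L dB is a gain of −L dB): F_i = 10^(NF_i/10), G_i = 10^(G_i,dB/10)
  Stage 1: F_1 = 10^(0.971/10) = 1.251, G_1 = 10^(11.0/10) = 12.59
  Stage 2: F_2 = 10^(3.47/10) = 2.223, G_2 = 10^(18.0/10) = 63.10
  Stage 3: F_3 = 10^(7.98/10) = 6.281, G_3 = 10^(−5.48/10) = 0.2831
Friis cascade:
  F = 1.251 + (2.223 − 1)/12.59 + (6.281 − 1)/794.3 = 1.354
NF = 10 log₁₀(1.354) = 1.32 dB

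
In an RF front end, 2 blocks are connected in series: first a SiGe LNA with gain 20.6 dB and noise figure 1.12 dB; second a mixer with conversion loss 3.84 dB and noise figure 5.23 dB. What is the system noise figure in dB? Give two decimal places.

1.19 dB

Convert to linear (a loss of L dB is a gain of −L dB): F_i = 10^(NF_i/10), G_i = 10^(G_i,dB/10)
  Stage 1: F_1 = 10^(1.12/10) = 1.294, G_1 = 10^(20.6/10) = 114.8
  Stage 2: F_2 = 10^(5.23/10) = 3.334, G_2 = 10^(−3.84/10) = 0.4130
Friis cascade:
  F = 1.294 + (3.334 − 1)/114.8 = 1.315
NF = 10 log₁₀(1.315) = 1.19 dB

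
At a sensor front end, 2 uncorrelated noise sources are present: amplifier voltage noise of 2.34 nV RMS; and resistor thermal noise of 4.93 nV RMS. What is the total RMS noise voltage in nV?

Uncorrelated sources add in power (mean-square): V_tot = √(ΣV_i²)
V_tot = √[(2.34×10⁻⁹)² + (4.93×10⁻⁹)²] = 5.46×10⁻⁹ V = 5.46 nV

5.46 nV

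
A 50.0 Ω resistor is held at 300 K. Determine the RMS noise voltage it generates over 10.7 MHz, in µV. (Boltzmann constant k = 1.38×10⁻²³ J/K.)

2.98 µV

V_n = √(4kTRB)
4kTRB = 4 × 1.38×10⁻²³ × 300 × 5.00×10¹ × 1.07×10⁷ = 8.86×10⁻¹² V²
V_n = √(8.86×10⁻¹²) = 2.98×10⁻⁶ V = 2.98 µV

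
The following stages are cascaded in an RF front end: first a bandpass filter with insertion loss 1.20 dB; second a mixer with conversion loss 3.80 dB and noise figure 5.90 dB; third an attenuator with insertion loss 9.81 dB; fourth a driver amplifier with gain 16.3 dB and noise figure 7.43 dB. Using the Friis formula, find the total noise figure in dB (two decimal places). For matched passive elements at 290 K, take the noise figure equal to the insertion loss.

Convert to linear (a loss of L dB is a gain of −L dB): F_i = 10^(NF_i/10), G_i = 10^(G_i,dB/10)
  Stage 1: F_1 = 10^(1.20/10) = 1.318, G_1 = 10^(−1.20/10) = 0.7586
  Stage 2: F_2 = 10^(5.90/10) = 3.890, G_2 = 10^(−3.80/10) = 0.4169
  Stage 3: F_3 = 10^(9.81/10) = 9.572, G_3 = 10^(−9.81/10) = 0.1045
  Stage 4: F_4 = 10^(7.43/10) = 5.534, G_4 = 10^(16.3/10) = 42.66
Friis cascade:
  F = 1.318 + (3.890 − 1)/0.7586 + (9.572 − 1)/0.3162 + (5.534 − 1)/0.03304 = 169.5
NF = 10 log₁₀(169.5) = 22.29 dB

22.29 dB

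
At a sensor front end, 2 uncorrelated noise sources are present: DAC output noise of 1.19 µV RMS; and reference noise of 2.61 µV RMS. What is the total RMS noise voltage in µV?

Uncorrelated sources add in power (mean-square): V_tot = √(ΣV_i²)
V_tot = √[(1.19×10⁻⁶)² + (2.61×10⁻⁶)²] = 2.87×10⁻⁶ V = 2.87 µV

2.87 µV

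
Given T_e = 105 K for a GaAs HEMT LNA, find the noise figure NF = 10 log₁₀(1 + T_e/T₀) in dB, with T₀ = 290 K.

1.34 dB

F = 1 + T_e/T₀ = 1 + 105/290 = 1.36207
NF = 10 log₁₀(1.36207) = 1.34 dB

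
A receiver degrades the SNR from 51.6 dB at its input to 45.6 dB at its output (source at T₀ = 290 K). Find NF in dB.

6.0 dB

NF (dB) = SNR_in(dB) − SNR_out(dB) when the source is at T₀
NF = 51.6 − 45.6 = 6.0 dB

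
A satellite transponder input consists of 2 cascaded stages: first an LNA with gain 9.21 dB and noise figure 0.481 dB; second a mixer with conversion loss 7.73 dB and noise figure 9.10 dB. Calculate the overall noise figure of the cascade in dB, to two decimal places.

Convert to linear (a loss of L dB is a gain of −L dB): F_i = 10^(NF_i/10), G_i = 10^(G_i,dB/10)
  Stage 1: F_1 = 10^(0.481/10) = 1.117, G_1 = 10^(9.21/10) = 8.337
  Stage 2: F_2 = 10^(9.10/10) = 8.128, G_2 = 10^(−7.73/10) = 0.1687
Friis cascade:
  F = 1.117 + (8.128 − 1)/8.337 = 1.972
NF = 10 log₁₀(1.972) = 2.95 dB

2.95 dB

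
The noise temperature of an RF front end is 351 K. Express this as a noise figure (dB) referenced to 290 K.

3.44 dB

F = 1 + T_e/T₀ = 1 + 351/290 = 2.21034
NF = 10 log₁₀(2.21034) = 3.44 dB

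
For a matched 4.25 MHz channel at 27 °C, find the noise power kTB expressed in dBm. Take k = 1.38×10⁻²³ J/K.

T = 27 °C + 273.15 = 300.15 K
P_n = kTB = 1.38×10⁻²³ × 300.15 × 4.25×10⁶ = 1.76×10⁻¹⁴ W
In dBm: 10 log₁₀(1.76×10⁻¹⁴ / 10⁻³) = −107.5 dBm

−107.5 dBm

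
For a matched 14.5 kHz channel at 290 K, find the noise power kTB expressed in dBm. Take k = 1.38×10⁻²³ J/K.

P_n = kTB = 1.38×10⁻²³ × 290 × 1.45×10⁴ = 5.80×10⁻¹⁷ W
In dBm: 10 log₁₀(5.80×10⁻¹⁷ / 10⁻³) = −132.4 dBm

−132.4 dBm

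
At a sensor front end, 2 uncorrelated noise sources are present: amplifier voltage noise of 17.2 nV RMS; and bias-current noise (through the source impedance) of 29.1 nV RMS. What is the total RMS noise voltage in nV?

Uncorrelated sources add in power (mean-square): V_tot = √(ΣV_i²)
V_tot = √[(1.72×10⁻⁸)² + (2.91×10⁻⁸)²] = 3.38×10⁻⁸ V = 33.8 nV

33.8 nV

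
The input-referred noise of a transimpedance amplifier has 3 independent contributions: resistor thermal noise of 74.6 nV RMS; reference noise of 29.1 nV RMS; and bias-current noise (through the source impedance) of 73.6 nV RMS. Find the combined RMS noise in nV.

Uncorrelated sources add in power (mean-square): V_tot = √(ΣV_i²)
V_tot = √[(7.46×10⁻⁸)² + (2.91×10⁻⁸)² + (7.36×10⁻⁸)²] = 1.09×10⁻⁷ V = 109 nV

109 nV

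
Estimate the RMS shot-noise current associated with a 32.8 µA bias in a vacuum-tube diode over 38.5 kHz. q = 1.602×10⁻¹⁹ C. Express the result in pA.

I_n = √(2qI·B)
2qI·B = 2 × 1.602×10⁻¹⁹ × 3.28×10⁻⁵ × 3.85×10⁴ = 4.05×10⁻¹⁹ A²
I_n = √(4.05×10⁻¹⁹) = 6.36×10⁻¹⁰ A = 636 pA

636 pA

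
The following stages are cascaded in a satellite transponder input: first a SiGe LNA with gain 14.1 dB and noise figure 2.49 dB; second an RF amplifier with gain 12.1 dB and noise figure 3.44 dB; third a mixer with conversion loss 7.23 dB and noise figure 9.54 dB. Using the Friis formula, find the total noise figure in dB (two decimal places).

2.65 dB

Convert to linear (a loss of L dB is a gain of −L dB): F_i = 10^(NF_i/10), G_i = 10^(G_i,dB/10)
  Stage 1: F_1 = 10^(2.49/10) = 1.774, G_1 = 10^(14.1/10) = 25.70
  Stage 2: F_2 = 10^(3.44/10) = 2.208, G_2 = 10^(12.1/10) = 16.22
  Stage 3: F_3 = 10^(9.54/10) = 8.995, G_3 = 10^(−7.23/10) = 0.1892
Friis cascade:
  F = 1.774 + (2.208 − 1)/25.70 + (8.995 − 1)/416.9 = 1.840
NF = 10 log₁₀(1.840) = 2.65 dB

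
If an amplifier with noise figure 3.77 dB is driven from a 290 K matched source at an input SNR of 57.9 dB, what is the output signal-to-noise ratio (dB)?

By definition F = SNR_in/SNR_out, so in dB: SNR_out = SNR_in − NF
SNR_out = 57.9 − 3.77 = 54.13 dB

54.13 dB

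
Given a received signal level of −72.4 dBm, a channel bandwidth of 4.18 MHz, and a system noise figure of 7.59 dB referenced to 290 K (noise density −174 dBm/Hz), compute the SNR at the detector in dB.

27.8 dB

Noise floor: N = −174 + 10 log₁₀(B) + NF
10 log₁₀(4.18×10⁶) = 66.21 dB
N = −174 + 66.21 + 7.59 = −100.20 dBm
SNR = P_sig − N = −72.4 − (−100.20) = 27.80 dB → 27.8 dB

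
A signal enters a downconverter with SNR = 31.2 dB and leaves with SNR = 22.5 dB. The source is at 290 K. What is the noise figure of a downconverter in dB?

NF (dB) = SNR_in(dB) − SNR_out(dB) when the source is at T₀
NF = 31.2 − 22.5 = 8.7 dB

8.7 dB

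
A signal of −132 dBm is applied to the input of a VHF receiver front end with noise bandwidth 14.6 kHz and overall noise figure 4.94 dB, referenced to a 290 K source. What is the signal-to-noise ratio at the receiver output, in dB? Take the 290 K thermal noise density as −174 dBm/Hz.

Noise floor: N = −174 + 10 log₁₀(B) + NF
10 log₁₀(1.46×10⁴) = 41.64 dB
N = −174 + 41.64 + 4.94 = −127.42 dBm
SNR = P_sig − N = −132 − (−127.42) = −4.58 dB → −4.6 dB

−4.6 dB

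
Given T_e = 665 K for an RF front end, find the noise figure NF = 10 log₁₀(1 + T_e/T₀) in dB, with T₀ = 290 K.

F = 1 + T_e/T₀ = 1 + 665/290 = 3.2931
NF = 10 log₁₀(3.2931) = 5.18 dB

5.18 dB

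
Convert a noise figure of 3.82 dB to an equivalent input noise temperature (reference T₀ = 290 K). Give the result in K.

409 K

F = 10^(3.82/10) = 2.40991
T_e = (F − 1)·T₀ = (2.40991 − 1) × 290 = 409 K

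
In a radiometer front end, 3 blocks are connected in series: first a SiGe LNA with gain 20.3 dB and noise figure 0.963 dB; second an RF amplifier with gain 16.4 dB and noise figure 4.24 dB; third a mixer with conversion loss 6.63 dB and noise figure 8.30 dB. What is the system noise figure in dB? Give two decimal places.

Convert to linear (a loss of L dB is a gain of −L dB): F_i = 10^(NF_i/10), G_i = 10^(G_i,dB/10)
  Stage 1: F_1 = 10^(0.963/10) = 1.248, G_1 = 10^(20.3/10) = 107.2
  Stage 2: F_2 = 10^(4.24/10) = 2.655, G_2 = 10^(16.4/10) = 43.65
  Stage 3: F_3 = 10^(8.30/10) = 6.761, G_3 = 10^(−6.63/10) = 0.2173
Friis cascade:
  F = 1.248 + (2.655 − 1)/107.2 + (6.761 − 1)/4677 = 1.265
NF = 10 log₁₀(1.265) = 1.02 dB

1.02 dB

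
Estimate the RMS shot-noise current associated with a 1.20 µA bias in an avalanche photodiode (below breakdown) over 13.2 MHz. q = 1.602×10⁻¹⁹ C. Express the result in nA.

I_n = √(2qI·B)
2qI·B = 2 × 1.602×10⁻¹⁹ × 1.20×10⁻⁶ × 1.32×10⁷ = 5.08×10⁻¹⁸ A²
I_n = √(5.08×10⁻¹⁸) = 2.25×10⁻⁹ A = 2.25 nA

2.25 nA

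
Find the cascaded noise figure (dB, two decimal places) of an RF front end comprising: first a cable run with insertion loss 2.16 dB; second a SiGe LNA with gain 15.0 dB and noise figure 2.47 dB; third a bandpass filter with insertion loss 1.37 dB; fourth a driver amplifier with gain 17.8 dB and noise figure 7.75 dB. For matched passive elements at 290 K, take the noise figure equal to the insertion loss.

5.15 dB

Convert to linear (a loss of L dB is a gain of −L dB): F_i = 10^(NF_i/10), G_i = 10^(G_i,dB/10)
  Stage 1: F_1 = 10^(2.16/10) = 1.644, G_1 = 10^(−2.16/10) = 0.6081
  Stage 2: F_2 = 10^(2.47/10) = 1.766, G_2 = 10^(15.0/10) = 31.62
  Stage 3: F_3 = 10^(1.37/10) = 1.371, G_3 = 10^(−1.37/10) = 0.7295
  Stage 4: F_4 = 10^(7.75/10) = 5.957, G_4 = 10^(17.8/10) = 60.26
Friis cascade:
  F = 1.644 + (1.766 − 1)/0.6081 + (1.371 − 1)/19.23 + (5.957 − 1)/14.03 = 3.277
NF = 10 log₁₀(3.277) = 5.15 dB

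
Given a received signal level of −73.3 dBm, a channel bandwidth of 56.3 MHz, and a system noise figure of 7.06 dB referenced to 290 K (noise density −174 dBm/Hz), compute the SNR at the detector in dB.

16.1 dB

Noise floor: N = −174 + 10 log₁₀(B) + NF
10 log₁₀(5.63×10⁷) = 77.51 dB
N = −174 + 77.51 + 7.06 = −89.43 dBm
SNR = P_sig − N = −73.3 − (−89.43) = 16.13 dB → 16.1 dB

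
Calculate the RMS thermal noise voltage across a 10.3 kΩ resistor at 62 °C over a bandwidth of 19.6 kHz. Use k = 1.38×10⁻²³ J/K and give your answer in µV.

T = 62 °C + 273.15 = 335.15 K
V_n = √(4kTRB)
4kTRB = 4 × 1.38×10⁻²³ × 335.15 × 1.03×10⁴ × 1.96×10⁴ = 3.73×10⁻¹² V²
V_n = √(3.73×10⁻¹²) = 1.93×10⁻⁶ V = 1.93 µV

1.93 µV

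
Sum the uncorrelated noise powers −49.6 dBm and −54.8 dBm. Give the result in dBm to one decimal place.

Convert to linear, add, convert back:
P₁ = 1.10×10⁻⁸ W, P₂ = 3.31×10⁻⁹ W
P_tot = 1.43×10⁻⁸ W → 10 log₁₀(P_tot / 10⁻³) = −48.5 dBm

−48.5 dBm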